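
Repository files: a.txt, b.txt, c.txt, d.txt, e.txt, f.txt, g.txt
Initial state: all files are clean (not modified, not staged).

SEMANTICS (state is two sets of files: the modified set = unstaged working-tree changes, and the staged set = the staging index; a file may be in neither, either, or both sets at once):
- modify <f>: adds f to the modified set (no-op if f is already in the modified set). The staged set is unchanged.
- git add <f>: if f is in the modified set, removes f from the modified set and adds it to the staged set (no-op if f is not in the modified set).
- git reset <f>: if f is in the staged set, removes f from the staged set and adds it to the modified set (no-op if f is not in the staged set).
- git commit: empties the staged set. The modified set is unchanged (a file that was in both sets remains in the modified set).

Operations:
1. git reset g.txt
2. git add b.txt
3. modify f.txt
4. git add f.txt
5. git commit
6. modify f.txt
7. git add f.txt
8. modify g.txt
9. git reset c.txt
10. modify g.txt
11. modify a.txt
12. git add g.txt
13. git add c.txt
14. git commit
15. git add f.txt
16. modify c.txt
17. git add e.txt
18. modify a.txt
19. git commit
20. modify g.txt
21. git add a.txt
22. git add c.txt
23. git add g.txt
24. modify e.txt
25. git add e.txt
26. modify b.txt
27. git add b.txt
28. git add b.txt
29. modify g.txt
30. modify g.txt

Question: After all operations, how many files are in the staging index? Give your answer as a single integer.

After op 1 (git reset g.txt): modified={none} staged={none}
After op 2 (git add b.txt): modified={none} staged={none}
After op 3 (modify f.txt): modified={f.txt} staged={none}
After op 4 (git add f.txt): modified={none} staged={f.txt}
After op 5 (git commit): modified={none} staged={none}
After op 6 (modify f.txt): modified={f.txt} staged={none}
After op 7 (git add f.txt): modified={none} staged={f.txt}
After op 8 (modify g.txt): modified={g.txt} staged={f.txt}
After op 9 (git reset c.txt): modified={g.txt} staged={f.txt}
After op 10 (modify g.txt): modified={g.txt} staged={f.txt}
After op 11 (modify a.txt): modified={a.txt, g.txt} staged={f.txt}
After op 12 (git add g.txt): modified={a.txt} staged={f.txt, g.txt}
After op 13 (git add c.txt): modified={a.txt} staged={f.txt, g.txt}
After op 14 (git commit): modified={a.txt} staged={none}
After op 15 (git add f.txt): modified={a.txt} staged={none}
After op 16 (modify c.txt): modified={a.txt, c.txt} staged={none}
After op 17 (git add e.txt): modified={a.txt, c.txt} staged={none}
After op 18 (modify a.txt): modified={a.txt, c.txt} staged={none}
After op 19 (git commit): modified={a.txt, c.txt} staged={none}
After op 20 (modify g.txt): modified={a.txt, c.txt, g.txt} staged={none}
After op 21 (git add a.txt): modified={c.txt, g.txt} staged={a.txt}
After op 22 (git add c.txt): modified={g.txt} staged={a.txt, c.txt}
After op 23 (git add g.txt): modified={none} staged={a.txt, c.txt, g.txt}
After op 24 (modify e.txt): modified={e.txt} staged={a.txt, c.txt, g.txt}
After op 25 (git add e.txt): modified={none} staged={a.txt, c.txt, e.txt, g.txt}
After op 26 (modify b.txt): modified={b.txt} staged={a.txt, c.txt, e.txt, g.txt}
After op 27 (git add b.txt): modified={none} staged={a.txt, b.txt, c.txt, e.txt, g.txt}
After op 28 (git add b.txt): modified={none} staged={a.txt, b.txt, c.txt, e.txt, g.txt}
After op 29 (modify g.txt): modified={g.txt} staged={a.txt, b.txt, c.txt, e.txt, g.txt}
After op 30 (modify g.txt): modified={g.txt} staged={a.txt, b.txt, c.txt, e.txt, g.txt}
Final staged set: {a.txt, b.txt, c.txt, e.txt, g.txt} -> count=5

Answer: 5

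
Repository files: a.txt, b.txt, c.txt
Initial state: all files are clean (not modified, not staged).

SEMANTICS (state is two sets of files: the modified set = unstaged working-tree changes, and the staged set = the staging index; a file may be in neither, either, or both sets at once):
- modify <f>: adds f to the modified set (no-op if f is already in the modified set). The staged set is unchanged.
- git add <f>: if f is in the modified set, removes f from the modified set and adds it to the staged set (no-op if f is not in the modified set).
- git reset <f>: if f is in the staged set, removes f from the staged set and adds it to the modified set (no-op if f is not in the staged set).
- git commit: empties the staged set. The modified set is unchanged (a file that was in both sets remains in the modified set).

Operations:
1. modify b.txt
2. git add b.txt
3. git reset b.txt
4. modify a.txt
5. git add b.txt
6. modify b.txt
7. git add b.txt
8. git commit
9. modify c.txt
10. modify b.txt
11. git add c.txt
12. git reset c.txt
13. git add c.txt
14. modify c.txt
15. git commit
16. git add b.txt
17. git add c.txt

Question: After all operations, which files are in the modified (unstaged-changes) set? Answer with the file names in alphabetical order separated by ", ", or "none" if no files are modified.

Answer: a.txt

Derivation:
After op 1 (modify b.txt): modified={b.txt} staged={none}
After op 2 (git add b.txt): modified={none} staged={b.txt}
After op 3 (git reset b.txt): modified={b.txt} staged={none}
After op 4 (modify a.txt): modified={a.txt, b.txt} staged={none}
After op 5 (git add b.txt): modified={a.txt} staged={b.txt}
After op 6 (modify b.txt): modified={a.txt, b.txt} staged={b.txt}
After op 7 (git add b.txt): modified={a.txt} staged={b.txt}
After op 8 (git commit): modified={a.txt} staged={none}
After op 9 (modify c.txt): modified={a.txt, c.txt} staged={none}
After op 10 (modify b.txt): modified={a.txt, b.txt, c.txt} staged={none}
After op 11 (git add c.txt): modified={a.txt, b.txt} staged={c.txt}
After op 12 (git reset c.txt): modified={a.txt, b.txt, c.txt} staged={none}
After op 13 (git add c.txt): modified={a.txt, b.txt} staged={c.txt}
After op 14 (modify c.txt): modified={a.txt, b.txt, c.txt} staged={c.txt}
After op 15 (git commit): modified={a.txt, b.txt, c.txt} staged={none}
After op 16 (git add b.txt): modified={a.txt, c.txt} staged={b.txt}
After op 17 (git add c.txt): modified={a.txt} staged={b.txt, c.txt}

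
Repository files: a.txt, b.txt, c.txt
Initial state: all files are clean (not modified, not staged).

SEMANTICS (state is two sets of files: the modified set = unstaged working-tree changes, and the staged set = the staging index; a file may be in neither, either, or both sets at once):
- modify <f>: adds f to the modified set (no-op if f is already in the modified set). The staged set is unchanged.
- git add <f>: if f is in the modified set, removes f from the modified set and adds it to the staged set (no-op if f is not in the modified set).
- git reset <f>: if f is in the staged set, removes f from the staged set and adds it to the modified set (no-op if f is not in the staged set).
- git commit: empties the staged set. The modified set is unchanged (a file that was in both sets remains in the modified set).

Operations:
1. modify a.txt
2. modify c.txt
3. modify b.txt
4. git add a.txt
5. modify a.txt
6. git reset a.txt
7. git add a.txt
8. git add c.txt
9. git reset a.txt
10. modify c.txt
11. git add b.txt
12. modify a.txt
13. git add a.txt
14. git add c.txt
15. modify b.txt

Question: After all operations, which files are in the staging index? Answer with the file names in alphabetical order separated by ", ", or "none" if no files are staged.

Answer: a.txt, b.txt, c.txt

Derivation:
After op 1 (modify a.txt): modified={a.txt} staged={none}
After op 2 (modify c.txt): modified={a.txt, c.txt} staged={none}
After op 3 (modify b.txt): modified={a.txt, b.txt, c.txt} staged={none}
After op 4 (git add a.txt): modified={b.txt, c.txt} staged={a.txt}
After op 5 (modify a.txt): modified={a.txt, b.txt, c.txt} staged={a.txt}
After op 6 (git reset a.txt): modified={a.txt, b.txt, c.txt} staged={none}
After op 7 (git add a.txt): modified={b.txt, c.txt} staged={a.txt}
After op 8 (git add c.txt): modified={b.txt} staged={a.txt, c.txt}
After op 9 (git reset a.txt): modified={a.txt, b.txt} staged={c.txt}
After op 10 (modify c.txt): modified={a.txt, b.txt, c.txt} staged={c.txt}
After op 11 (git add b.txt): modified={a.txt, c.txt} staged={b.txt, c.txt}
After op 12 (modify a.txt): modified={a.txt, c.txt} staged={b.txt, c.txt}
After op 13 (git add a.txt): modified={c.txt} staged={a.txt, b.txt, c.txt}
After op 14 (git add c.txt): modified={none} staged={a.txt, b.txt, c.txt}
After op 15 (modify b.txt): modified={b.txt} staged={a.txt, b.txt, c.txt}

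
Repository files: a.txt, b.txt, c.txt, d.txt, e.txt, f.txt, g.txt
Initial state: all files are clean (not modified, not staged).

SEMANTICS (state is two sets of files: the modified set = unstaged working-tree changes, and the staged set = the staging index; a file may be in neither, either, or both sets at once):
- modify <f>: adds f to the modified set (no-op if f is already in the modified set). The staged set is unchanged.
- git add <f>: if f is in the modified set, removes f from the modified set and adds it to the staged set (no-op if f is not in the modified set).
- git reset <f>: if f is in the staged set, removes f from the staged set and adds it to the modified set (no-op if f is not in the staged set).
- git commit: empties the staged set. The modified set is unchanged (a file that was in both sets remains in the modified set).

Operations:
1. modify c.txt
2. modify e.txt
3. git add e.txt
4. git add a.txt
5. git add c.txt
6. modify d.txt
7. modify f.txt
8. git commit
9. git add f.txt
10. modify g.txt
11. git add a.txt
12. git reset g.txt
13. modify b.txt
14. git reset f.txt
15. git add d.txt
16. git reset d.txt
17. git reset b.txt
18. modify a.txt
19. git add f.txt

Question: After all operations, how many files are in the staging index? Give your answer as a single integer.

After op 1 (modify c.txt): modified={c.txt} staged={none}
After op 2 (modify e.txt): modified={c.txt, e.txt} staged={none}
After op 3 (git add e.txt): modified={c.txt} staged={e.txt}
After op 4 (git add a.txt): modified={c.txt} staged={e.txt}
After op 5 (git add c.txt): modified={none} staged={c.txt, e.txt}
After op 6 (modify d.txt): modified={d.txt} staged={c.txt, e.txt}
After op 7 (modify f.txt): modified={d.txt, f.txt} staged={c.txt, e.txt}
After op 8 (git commit): modified={d.txt, f.txt} staged={none}
After op 9 (git add f.txt): modified={d.txt} staged={f.txt}
After op 10 (modify g.txt): modified={d.txt, g.txt} staged={f.txt}
After op 11 (git add a.txt): modified={d.txt, g.txt} staged={f.txt}
After op 12 (git reset g.txt): modified={d.txt, g.txt} staged={f.txt}
After op 13 (modify b.txt): modified={b.txt, d.txt, g.txt} staged={f.txt}
After op 14 (git reset f.txt): modified={b.txt, d.txt, f.txt, g.txt} staged={none}
After op 15 (git add d.txt): modified={b.txt, f.txt, g.txt} staged={d.txt}
After op 16 (git reset d.txt): modified={b.txt, d.txt, f.txt, g.txt} staged={none}
After op 17 (git reset b.txt): modified={b.txt, d.txt, f.txt, g.txt} staged={none}
After op 18 (modify a.txt): modified={a.txt, b.txt, d.txt, f.txt, g.txt} staged={none}
After op 19 (git add f.txt): modified={a.txt, b.txt, d.txt, g.txt} staged={f.txt}
Final staged set: {f.txt} -> count=1

Answer: 1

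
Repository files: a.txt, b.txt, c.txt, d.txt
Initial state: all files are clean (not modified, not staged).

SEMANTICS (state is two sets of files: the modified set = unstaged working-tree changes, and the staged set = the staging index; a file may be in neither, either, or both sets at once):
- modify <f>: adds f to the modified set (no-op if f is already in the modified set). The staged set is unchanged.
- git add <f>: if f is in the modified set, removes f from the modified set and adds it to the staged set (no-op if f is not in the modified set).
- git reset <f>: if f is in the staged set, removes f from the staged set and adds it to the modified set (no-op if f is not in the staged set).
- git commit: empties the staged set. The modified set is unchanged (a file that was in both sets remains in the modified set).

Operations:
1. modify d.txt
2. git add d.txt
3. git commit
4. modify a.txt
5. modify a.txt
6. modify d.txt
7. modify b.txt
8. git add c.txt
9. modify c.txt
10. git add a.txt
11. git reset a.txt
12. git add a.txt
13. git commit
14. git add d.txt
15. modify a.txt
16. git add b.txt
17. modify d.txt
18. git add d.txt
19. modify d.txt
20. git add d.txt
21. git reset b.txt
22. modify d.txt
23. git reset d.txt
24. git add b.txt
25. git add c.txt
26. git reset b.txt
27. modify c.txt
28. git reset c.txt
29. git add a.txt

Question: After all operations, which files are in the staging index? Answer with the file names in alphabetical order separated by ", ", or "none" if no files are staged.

After op 1 (modify d.txt): modified={d.txt} staged={none}
After op 2 (git add d.txt): modified={none} staged={d.txt}
After op 3 (git commit): modified={none} staged={none}
After op 4 (modify a.txt): modified={a.txt} staged={none}
After op 5 (modify a.txt): modified={a.txt} staged={none}
After op 6 (modify d.txt): modified={a.txt, d.txt} staged={none}
After op 7 (modify b.txt): modified={a.txt, b.txt, d.txt} staged={none}
After op 8 (git add c.txt): modified={a.txt, b.txt, d.txt} staged={none}
After op 9 (modify c.txt): modified={a.txt, b.txt, c.txt, d.txt} staged={none}
After op 10 (git add a.txt): modified={b.txt, c.txt, d.txt} staged={a.txt}
After op 11 (git reset a.txt): modified={a.txt, b.txt, c.txt, d.txt} staged={none}
After op 12 (git add a.txt): modified={b.txt, c.txt, d.txt} staged={a.txt}
After op 13 (git commit): modified={b.txt, c.txt, d.txt} staged={none}
After op 14 (git add d.txt): modified={b.txt, c.txt} staged={d.txt}
After op 15 (modify a.txt): modified={a.txt, b.txt, c.txt} staged={d.txt}
After op 16 (git add b.txt): modified={a.txt, c.txt} staged={b.txt, d.txt}
After op 17 (modify d.txt): modified={a.txt, c.txt, d.txt} staged={b.txt, d.txt}
After op 18 (git add d.txt): modified={a.txt, c.txt} staged={b.txt, d.txt}
After op 19 (modify d.txt): modified={a.txt, c.txt, d.txt} staged={b.txt, d.txt}
After op 20 (git add d.txt): modified={a.txt, c.txt} staged={b.txt, d.txt}
After op 21 (git reset b.txt): modified={a.txt, b.txt, c.txt} staged={d.txt}
After op 22 (modify d.txt): modified={a.txt, b.txt, c.txt, d.txt} staged={d.txt}
After op 23 (git reset d.txt): modified={a.txt, b.txt, c.txt, d.txt} staged={none}
After op 24 (git add b.txt): modified={a.txt, c.txt, d.txt} staged={b.txt}
After op 25 (git add c.txt): modified={a.txt, d.txt} staged={b.txt, c.txt}
After op 26 (git reset b.txt): modified={a.txt, b.txt, d.txt} staged={c.txt}
After op 27 (modify c.txt): modified={a.txt, b.txt, c.txt, d.txt} staged={c.txt}
After op 28 (git reset c.txt): modified={a.txt, b.txt, c.txt, d.txt} staged={none}
After op 29 (git add a.txt): modified={b.txt, c.txt, d.txt} staged={a.txt}

Answer: a.txt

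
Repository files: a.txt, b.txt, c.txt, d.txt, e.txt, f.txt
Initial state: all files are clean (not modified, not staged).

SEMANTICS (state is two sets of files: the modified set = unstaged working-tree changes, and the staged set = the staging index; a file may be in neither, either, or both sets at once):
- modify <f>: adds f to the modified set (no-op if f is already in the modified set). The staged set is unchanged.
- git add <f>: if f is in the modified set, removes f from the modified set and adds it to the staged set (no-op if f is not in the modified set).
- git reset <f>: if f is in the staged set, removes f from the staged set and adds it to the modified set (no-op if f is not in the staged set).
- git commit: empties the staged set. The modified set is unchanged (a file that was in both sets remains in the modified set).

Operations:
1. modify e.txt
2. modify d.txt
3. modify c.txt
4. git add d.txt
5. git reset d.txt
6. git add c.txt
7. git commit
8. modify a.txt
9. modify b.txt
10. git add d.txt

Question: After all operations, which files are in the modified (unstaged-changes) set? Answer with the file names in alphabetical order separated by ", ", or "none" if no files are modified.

Answer: a.txt, b.txt, e.txt

Derivation:
After op 1 (modify e.txt): modified={e.txt} staged={none}
After op 2 (modify d.txt): modified={d.txt, e.txt} staged={none}
After op 3 (modify c.txt): modified={c.txt, d.txt, e.txt} staged={none}
After op 4 (git add d.txt): modified={c.txt, e.txt} staged={d.txt}
After op 5 (git reset d.txt): modified={c.txt, d.txt, e.txt} staged={none}
After op 6 (git add c.txt): modified={d.txt, e.txt} staged={c.txt}
After op 7 (git commit): modified={d.txt, e.txt} staged={none}
After op 8 (modify a.txt): modified={a.txt, d.txt, e.txt} staged={none}
After op 9 (modify b.txt): modified={a.txt, b.txt, d.txt, e.txt} staged={none}
After op 10 (git add d.txt): modified={a.txt, b.txt, e.txt} staged={d.txt}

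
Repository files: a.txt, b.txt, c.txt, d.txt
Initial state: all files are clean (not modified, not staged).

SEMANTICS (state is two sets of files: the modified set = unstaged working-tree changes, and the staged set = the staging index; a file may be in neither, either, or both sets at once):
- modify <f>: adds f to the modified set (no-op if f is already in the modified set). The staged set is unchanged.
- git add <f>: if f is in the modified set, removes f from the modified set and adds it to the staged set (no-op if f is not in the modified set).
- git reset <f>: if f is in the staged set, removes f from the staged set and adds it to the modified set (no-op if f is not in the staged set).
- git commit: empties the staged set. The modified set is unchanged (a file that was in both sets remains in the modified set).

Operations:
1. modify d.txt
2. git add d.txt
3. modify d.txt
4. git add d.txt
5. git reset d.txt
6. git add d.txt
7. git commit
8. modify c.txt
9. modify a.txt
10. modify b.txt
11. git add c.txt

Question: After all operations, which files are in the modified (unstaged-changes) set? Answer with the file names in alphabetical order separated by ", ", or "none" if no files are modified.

After op 1 (modify d.txt): modified={d.txt} staged={none}
After op 2 (git add d.txt): modified={none} staged={d.txt}
After op 3 (modify d.txt): modified={d.txt} staged={d.txt}
After op 4 (git add d.txt): modified={none} staged={d.txt}
After op 5 (git reset d.txt): modified={d.txt} staged={none}
After op 6 (git add d.txt): modified={none} staged={d.txt}
After op 7 (git commit): modified={none} staged={none}
After op 8 (modify c.txt): modified={c.txt} staged={none}
After op 9 (modify a.txt): modified={a.txt, c.txt} staged={none}
After op 10 (modify b.txt): modified={a.txt, b.txt, c.txt} staged={none}
After op 11 (git add c.txt): modified={a.txt, b.txt} staged={c.txt}

Answer: a.txt, b.txt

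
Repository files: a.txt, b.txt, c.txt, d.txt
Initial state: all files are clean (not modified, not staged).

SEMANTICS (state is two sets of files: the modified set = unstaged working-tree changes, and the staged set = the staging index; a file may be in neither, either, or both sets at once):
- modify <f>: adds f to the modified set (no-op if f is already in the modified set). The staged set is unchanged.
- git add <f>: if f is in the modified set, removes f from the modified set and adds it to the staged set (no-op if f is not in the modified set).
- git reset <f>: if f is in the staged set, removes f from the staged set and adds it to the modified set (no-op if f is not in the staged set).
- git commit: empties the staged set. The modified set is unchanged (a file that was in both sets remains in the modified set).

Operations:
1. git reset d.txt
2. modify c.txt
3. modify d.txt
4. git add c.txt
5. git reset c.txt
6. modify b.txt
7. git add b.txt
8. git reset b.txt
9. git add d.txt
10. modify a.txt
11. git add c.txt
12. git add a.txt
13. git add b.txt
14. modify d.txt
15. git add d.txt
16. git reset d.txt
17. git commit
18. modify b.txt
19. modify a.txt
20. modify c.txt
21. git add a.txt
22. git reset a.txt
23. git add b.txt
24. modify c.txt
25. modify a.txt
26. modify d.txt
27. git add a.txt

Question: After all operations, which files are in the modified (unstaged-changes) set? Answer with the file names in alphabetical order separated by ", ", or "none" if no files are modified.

After op 1 (git reset d.txt): modified={none} staged={none}
After op 2 (modify c.txt): modified={c.txt} staged={none}
After op 3 (modify d.txt): modified={c.txt, d.txt} staged={none}
After op 4 (git add c.txt): modified={d.txt} staged={c.txt}
After op 5 (git reset c.txt): modified={c.txt, d.txt} staged={none}
After op 6 (modify b.txt): modified={b.txt, c.txt, d.txt} staged={none}
After op 7 (git add b.txt): modified={c.txt, d.txt} staged={b.txt}
After op 8 (git reset b.txt): modified={b.txt, c.txt, d.txt} staged={none}
After op 9 (git add d.txt): modified={b.txt, c.txt} staged={d.txt}
After op 10 (modify a.txt): modified={a.txt, b.txt, c.txt} staged={d.txt}
After op 11 (git add c.txt): modified={a.txt, b.txt} staged={c.txt, d.txt}
After op 12 (git add a.txt): modified={b.txt} staged={a.txt, c.txt, d.txt}
After op 13 (git add b.txt): modified={none} staged={a.txt, b.txt, c.txt, d.txt}
After op 14 (modify d.txt): modified={d.txt} staged={a.txt, b.txt, c.txt, d.txt}
After op 15 (git add d.txt): modified={none} staged={a.txt, b.txt, c.txt, d.txt}
After op 16 (git reset d.txt): modified={d.txt} staged={a.txt, b.txt, c.txt}
After op 17 (git commit): modified={d.txt} staged={none}
After op 18 (modify b.txt): modified={b.txt, d.txt} staged={none}
After op 19 (modify a.txt): modified={a.txt, b.txt, d.txt} staged={none}
After op 20 (modify c.txt): modified={a.txt, b.txt, c.txt, d.txt} staged={none}
After op 21 (git add a.txt): modified={b.txt, c.txt, d.txt} staged={a.txt}
After op 22 (git reset a.txt): modified={a.txt, b.txt, c.txt, d.txt} staged={none}
After op 23 (git add b.txt): modified={a.txt, c.txt, d.txt} staged={b.txt}
After op 24 (modify c.txt): modified={a.txt, c.txt, d.txt} staged={b.txt}
After op 25 (modify a.txt): modified={a.txt, c.txt, d.txt} staged={b.txt}
After op 26 (modify d.txt): modified={a.txt, c.txt, d.txt} staged={b.txt}
After op 27 (git add a.txt): modified={c.txt, d.txt} staged={a.txt, b.txt}

Answer: c.txt, d.txt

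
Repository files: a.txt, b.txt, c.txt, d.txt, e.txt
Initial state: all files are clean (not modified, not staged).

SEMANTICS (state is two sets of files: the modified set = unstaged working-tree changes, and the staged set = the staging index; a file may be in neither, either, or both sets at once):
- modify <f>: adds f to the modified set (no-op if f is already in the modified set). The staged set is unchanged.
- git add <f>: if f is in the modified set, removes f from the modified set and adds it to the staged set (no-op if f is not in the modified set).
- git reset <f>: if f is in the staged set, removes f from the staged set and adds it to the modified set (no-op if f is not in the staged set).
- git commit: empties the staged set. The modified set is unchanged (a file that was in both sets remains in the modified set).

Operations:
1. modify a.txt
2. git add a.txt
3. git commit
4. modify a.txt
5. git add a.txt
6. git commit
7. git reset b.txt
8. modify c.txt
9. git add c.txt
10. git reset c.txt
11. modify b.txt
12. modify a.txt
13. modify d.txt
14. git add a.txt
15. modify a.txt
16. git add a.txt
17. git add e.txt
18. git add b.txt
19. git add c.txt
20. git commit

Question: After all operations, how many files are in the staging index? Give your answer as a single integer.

Answer: 0

Derivation:
After op 1 (modify a.txt): modified={a.txt} staged={none}
After op 2 (git add a.txt): modified={none} staged={a.txt}
After op 3 (git commit): modified={none} staged={none}
After op 4 (modify a.txt): modified={a.txt} staged={none}
After op 5 (git add a.txt): modified={none} staged={a.txt}
After op 6 (git commit): modified={none} staged={none}
After op 7 (git reset b.txt): modified={none} staged={none}
After op 8 (modify c.txt): modified={c.txt} staged={none}
After op 9 (git add c.txt): modified={none} staged={c.txt}
After op 10 (git reset c.txt): modified={c.txt} staged={none}
After op 11 (modify b.txt): modified={b.txt, c.txt} staged={none}
After op 12 (modify a.txt): modified={a.txt, b.txt, c.txt} staged={none}
After op 13 (modify d.txt): modified={a.txt, b.txt, c.txt, d.txt} staged={none}
After op 14 (git add a.txt): modified={b.txt, c.txt, d.txt} staged={a.txt}
After op 15 (modify a.txt): modified={a.txt, b.txt, c.txt, d.txt} staged={a.txt}
After op 16 (git add a.txt): modified={b.txt, c.txt, d.txt} staged={a.txt}
After op 17 (git add e.txt): modified={b.txt, c.txt, d.txt} staged={a.txt}
After op 18 (git add b.txt): modified={c.txt, d.txt} staged={a.txt, b.txt}
After op 19 (git add c.txt): modified={d.txt} staged={a.txt, b.txt, c.txt}
After op 20 (git commit): modified={d.txt} staged={none}
Final staged set: {none} -> count=0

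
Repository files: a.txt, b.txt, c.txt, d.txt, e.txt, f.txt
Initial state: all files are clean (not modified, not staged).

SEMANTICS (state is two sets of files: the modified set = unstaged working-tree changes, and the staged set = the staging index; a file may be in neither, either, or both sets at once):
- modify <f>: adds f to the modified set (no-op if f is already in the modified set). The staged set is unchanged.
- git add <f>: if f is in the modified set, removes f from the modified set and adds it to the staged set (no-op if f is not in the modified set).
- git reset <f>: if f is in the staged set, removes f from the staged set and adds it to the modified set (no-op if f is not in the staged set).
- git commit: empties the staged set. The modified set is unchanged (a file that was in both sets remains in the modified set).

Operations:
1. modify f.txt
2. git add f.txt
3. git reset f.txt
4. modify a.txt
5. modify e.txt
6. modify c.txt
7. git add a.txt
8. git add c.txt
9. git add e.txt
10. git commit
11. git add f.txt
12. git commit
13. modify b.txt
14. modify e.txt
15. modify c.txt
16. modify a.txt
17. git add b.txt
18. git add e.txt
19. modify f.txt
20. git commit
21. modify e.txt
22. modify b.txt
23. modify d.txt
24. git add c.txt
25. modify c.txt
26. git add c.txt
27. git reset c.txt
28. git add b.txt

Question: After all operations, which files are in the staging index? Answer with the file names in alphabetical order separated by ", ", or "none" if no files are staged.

Answer: b.txt

Derivation:
After op 1 (modify f.txt): modified={f.txt} staged={none}
After op 2 (git add f.txt): modified={none} staged={f.txt}
After op 3 (git reset f.txt): modified={f.txt} staged={none}
After op 4 (modify a.txt): modified={a.txt, f.txt} staged={none}
After op 5 (modify e.txt): modified={a.txt, e.txt, f.txt} staged={none}
After op 6 (modify c.txt): modified={a.txt, c.txt, e.txt, f.txt} staged={none}
After op 7 (git add a.txt): modified={c.txt, e.txt, f.txt} staged={a.txt}
After op 8 (git add c.txt): modified={e.txt, f.txt} staged={a.txt, c.txt}
After op 9 (git add e.txt): modified={f.txt} staged={a.txt, c.txt, e.txt}
After op 10 (git commit): modified={f.txt} staged={none}
After op 11 (git add f.txt): modified={none} staged={f.txt}
After op 12 (git commit): modified={none} staged={none}
After op 13 (modify b.txt): modified={b.txt} staged={none}
After op 14 (modify e.txt): modified={b.txt, e.txt} staged={none}
After op 15 (modify c.txt): modified={b.txt, c.txt, e.txt} staged={none}
After op 16 (modify a.txt): modified={a.txt, b.txt, c.txt, e.txt} staged={none}
After op 17 (git add b.txt): modified={a.txt, c.txt, e.txt} staged={b.txt}
After op 18 (git add e.txt): modified={a.txt, c.txt} staged={b.txt, e.txt}
After op 19 (modify f.txt): modified={a.txt, c.txt, f.txt} staged={b.txt, e.txt}
After op 20 (git commit): modified={a.txt, c.txt, f.txt} staged={none}
After op 21 (modify e.txt): modified={a.txt, c.txt, e.txt, f.txt} staged={none}
After op 22 (modify b.txt): modified={a.txt, b.txt, c.txt, e.txt, f.txt} staged={none}
After op 23 (modify d.txt): modified={a.txt, b.txt, c.txt, d.txt, e.txt, f.txt} staged={none}
After op 24 (git add c.txt): modified={a.txt, b.txt, d.txt, e.txt, f.txt} staged={c.txt}
After op 25 (modify c.txt): modified={a.txt, b.txt, c.txt, d.txt, e.txt, f.txt} staged={c.txt}
After op 26 (git add c.txt): modified={a.txt, b.txt, d.txt, e.txt, f.txt} staged={c.txt}
After op 27 (git reset c.txt): modified={a.txt, b.txt, c.txt, d.txt, e.txt, f.txt} staged={none}
After op 28 (git add b.txt): modified={a.txt, c.txt, d.txt, e.txt, f.txt} staged={b.txt}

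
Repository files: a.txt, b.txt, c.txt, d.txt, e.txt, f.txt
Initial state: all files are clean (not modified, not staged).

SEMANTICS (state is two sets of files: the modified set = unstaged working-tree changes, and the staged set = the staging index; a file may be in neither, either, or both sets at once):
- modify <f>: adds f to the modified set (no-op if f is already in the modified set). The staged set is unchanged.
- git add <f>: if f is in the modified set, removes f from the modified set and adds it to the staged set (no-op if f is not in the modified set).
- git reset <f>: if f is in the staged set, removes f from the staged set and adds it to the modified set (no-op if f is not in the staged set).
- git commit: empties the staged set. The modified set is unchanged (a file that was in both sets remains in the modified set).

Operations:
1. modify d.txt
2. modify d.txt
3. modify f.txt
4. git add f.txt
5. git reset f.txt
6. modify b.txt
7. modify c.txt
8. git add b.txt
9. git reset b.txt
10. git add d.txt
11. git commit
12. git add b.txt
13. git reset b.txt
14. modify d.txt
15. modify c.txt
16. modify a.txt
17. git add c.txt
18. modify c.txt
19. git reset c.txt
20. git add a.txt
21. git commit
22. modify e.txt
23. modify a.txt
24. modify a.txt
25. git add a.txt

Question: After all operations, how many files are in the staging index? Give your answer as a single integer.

Answer: 1

Derivation:
After op 1 (modify d.txt): modified={d.txt} staged={none}
After op 2 (modify d.txt): modified={d.txt} staged={none}
After op 3 (modify f.txt): modified={d.txt, f.txt} staged={none}
After op 4 (git add f.txt): modified={d.txt} staged={f.txt}
After op 5 (git reset f.txt): modified={d.txt, f.txt} staged={none}
After op 6 (modify b.txt): modified={b.txt, d.txt, f.txt} staged={none}
After op 7 (modify c.txt): modified={b.txt, c.txt, d.txt, f.txt} staged={none}
After op 8 (git add b.txt): modified={c.txt, d.txt, f.txt} staged={b.txt}
After op 9 (git reset b.txt): modified={b.txt, c.txt, d.txt, f.txt} staged={none}
After op 10 (git add d.txt): modified={b.txt, c.txt, f.txt} staged={d.txt}
After op 11 (git commit): modified={b.txt, c.txt, f.txt} staged={none}
After op 12 (git add b.txt): modified={c.txt, f.txt} staged={b.txt}
After op 13 (git reset b.txt): modified={b.txt, c.txt, f.txt} staged={none}
After op 14 (modify d.txt): modified={b.txt, c.txt, d.txt, f.txt} staged={none}
After op 15 (modify c.txt): modified={b.txt, c.txt, d.txt, f.txt} staged={none}
After op 16 (modify a.txt): modified={a.txt, b.txt, c.txt, d.txt, f.txt} staged={none}
After op 17 (git add c.txt): modified={a.txt, b.txt, d.txt, f.txt} staged={c.txt}
After op 18 (modify c.txt): modified={a.txt, b.txt, c.txt, d.txt, f.txt} staged={c.txt}
After op 19 (git reset c.txt): modified={a.txt, b.txt, c.txt, d.txt, f.txt} staged={none}
After op 20 (git add a.txt): modified={b.txt, c.txt, d.txt, f.txt} staged={a.txt}
After op 21 (git commit): modified={b.txt, c.txt, d.txt, f.txt} staged={none}
After op 22 (modify e.txt): modified={b.txt, c.txt, d.txt, e.txt, f.txt} staged={none}
After op 23 (modify a.txt): modified={a.txt, b.txt, c.txt, d.txt, e.txt, f.txt} staged={none}
After op 24 (modify a.txt): modified={a.txt, b.txt, c.txt, d.txt, e.txt, f.txt} staged={none}
After op 25 (git add a.txt): modified={b.txt, c.txt, d.txt, e.txt, f.txt} staged={a.txt}
Final staged set: {a.txt} -> count=1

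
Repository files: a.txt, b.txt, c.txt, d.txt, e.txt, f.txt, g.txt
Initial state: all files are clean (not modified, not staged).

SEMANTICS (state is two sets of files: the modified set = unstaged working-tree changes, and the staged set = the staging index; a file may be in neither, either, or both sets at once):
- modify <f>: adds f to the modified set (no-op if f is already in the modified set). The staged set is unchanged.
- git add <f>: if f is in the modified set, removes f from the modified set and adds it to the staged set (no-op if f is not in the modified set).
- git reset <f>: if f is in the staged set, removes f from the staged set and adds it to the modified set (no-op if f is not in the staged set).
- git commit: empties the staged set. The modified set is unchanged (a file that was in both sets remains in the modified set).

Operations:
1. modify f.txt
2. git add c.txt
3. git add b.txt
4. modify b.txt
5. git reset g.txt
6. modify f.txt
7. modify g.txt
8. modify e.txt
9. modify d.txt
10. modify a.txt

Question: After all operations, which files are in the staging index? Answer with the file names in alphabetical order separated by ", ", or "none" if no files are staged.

After op 1 (modify f.txt): modified={f.txt} staged={none}
After op 2 (git add c.txt): modified={f.txt} staged={none}
After op 3 (git add b.txt): modified={f.txt} staged={none}
After op 4 (modify b.txt): modified={b.txt, f.txt} staged={none}
After op 5 (git reset g.txt): modified={b.txt, f.txt} staged={none}
After op 6 (modify f.txt): modified={b.txt, f.txt} staged={none}
After op 7 (modify g.txt): modified={b.txt, f.txt, g.txt} staged={none}
After op 8 (modify e.txt): modified={b.txt, e.txt, f.txt, g.txt} staged={none}
After op 9 (modify d.txt): modified={b.txt, d.txt, e.txt, f.txt, g.txt} staged={none}
After op 10 (modify a.txt): modified={a.txt, b.txt, d.txt, e.txt, f.txt, g.txt} staged={none}

Answer: none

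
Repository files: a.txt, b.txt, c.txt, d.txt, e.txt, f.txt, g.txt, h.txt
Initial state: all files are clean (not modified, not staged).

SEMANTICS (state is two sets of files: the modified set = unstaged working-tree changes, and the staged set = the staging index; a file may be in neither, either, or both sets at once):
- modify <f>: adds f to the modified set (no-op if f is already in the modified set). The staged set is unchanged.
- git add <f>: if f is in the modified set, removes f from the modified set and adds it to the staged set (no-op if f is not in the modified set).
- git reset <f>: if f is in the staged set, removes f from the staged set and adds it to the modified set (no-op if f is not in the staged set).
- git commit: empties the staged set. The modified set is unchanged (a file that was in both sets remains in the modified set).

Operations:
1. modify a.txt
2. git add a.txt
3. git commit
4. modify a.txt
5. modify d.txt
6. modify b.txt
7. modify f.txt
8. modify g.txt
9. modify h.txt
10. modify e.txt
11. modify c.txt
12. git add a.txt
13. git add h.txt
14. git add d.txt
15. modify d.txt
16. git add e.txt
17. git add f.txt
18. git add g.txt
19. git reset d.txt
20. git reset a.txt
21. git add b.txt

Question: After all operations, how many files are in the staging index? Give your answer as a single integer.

Answer: 5

Derivation:
After op 1 (modify a.txt): modified={a.txt} staged={none}
After op 2 (git add a.txt): modified={none} staged={a.txt}
After op 3 (git commit): modified={none} staged={none}
After op 4 (modify a.txt): modified={a.txt} staged={none}
After op 5 (modify d.txt): modified={a.txt, d.txt} staged={none}
After op 6 (modify b.txt): modified={a.txt, b.txt, d.txt} staged={none}
After op 7 (modify f.txt): modified={a.txt, b.txt, d.txt, f.txt} staged={none}
After op 8 (modify g.txt): modified={a.txt, b.txt, d.txt, f.txt, g.txt} staged={none}
After op 9 (modify h.txt): modified={a.txt, b.txt, d.txt, f.txt, g.txt, h.txt} staged={none}
After op 10 (modify e.txt): modified={a.txt, b.txt, d.txt, e.txt, f.txt, g.txt, h.txt} staged={none}
After op 11 (modify c.txt): modified={a.txt, b.txt, c.txt, d.txt, e.txt, f.txt, g.txt, h.txt} staged={none}
After op 12 (git add a.txt): modified={b.txt, c.txt, d.txt, e.txt, f.txt, g.txt, h.txt} staged={a.txt}
After op 13 (git add h.txt): modified={b.txt, c.txt, d.txt, e.txt, f.txt, g.txt} staged={a.txt, h.txt}
After op 14 (git add d.txt): modified={b.txt, c.txt, e.txt, f.txt, g.txt} staged={a.txt, d.txt, h.txt}
After op 15 (modify d.txt): modified={b.txt, c.txt, d.txt, e.txt, f.txt, g.txt} staged={a.txt, d.txt, h.txt}
After op 16 (git add e.txt): modified={b.txt, c.txt, d.txt, f.txt, g.txt} staged={a.txt, d.txt, e.txt, h.txt}
After op 17 (git add f.txt): modified={b.txt, c.txt, d.txt, g.txt} staged={a.txt, d.txt, e.txt, f.txt, h.txt}
After op 18 (git add g.txt): modified={b.txt, c.txt, d.txt} staged={a.txt, d.txt, e.txt, f.txt, g.txt, h.txt}
After op 19 (git reset d.txt): modified={b.txt, c.txt, d.txt} staged={a.txt, e.txt, f.txt, g.txt, h.txt}
After op 20 (git reset a.txt): modified={a.txt, b.txt, c.txt, d.txt} staged={e.txt, f.txt, g.txt, h.txt}
After op 21 (git add b.txt): modified={a.txt, c.txt, d.txt} staged={b.txt, e.txt, f.txt, g.txt, h.txt}
Final staged set: {b.txt, e.txt, f.txt, g.txt, h.txt} -> count=5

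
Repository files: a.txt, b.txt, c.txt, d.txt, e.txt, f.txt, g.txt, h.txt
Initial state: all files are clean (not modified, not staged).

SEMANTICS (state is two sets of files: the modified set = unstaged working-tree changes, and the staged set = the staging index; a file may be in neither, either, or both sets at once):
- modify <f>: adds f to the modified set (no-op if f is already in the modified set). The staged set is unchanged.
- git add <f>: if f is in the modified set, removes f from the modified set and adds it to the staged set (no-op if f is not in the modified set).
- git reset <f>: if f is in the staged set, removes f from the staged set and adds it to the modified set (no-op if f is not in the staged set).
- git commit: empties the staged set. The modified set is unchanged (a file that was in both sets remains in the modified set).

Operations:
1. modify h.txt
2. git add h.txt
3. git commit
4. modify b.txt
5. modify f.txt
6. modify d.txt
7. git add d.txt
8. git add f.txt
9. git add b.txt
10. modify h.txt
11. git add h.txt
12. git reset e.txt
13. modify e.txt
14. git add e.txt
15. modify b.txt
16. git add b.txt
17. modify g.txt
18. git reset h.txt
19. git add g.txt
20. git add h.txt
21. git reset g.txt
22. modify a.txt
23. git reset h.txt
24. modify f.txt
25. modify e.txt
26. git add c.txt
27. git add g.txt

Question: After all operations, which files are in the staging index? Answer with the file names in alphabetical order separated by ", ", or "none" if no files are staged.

Answer: b.txt, d.txt, e.txt, f.txt, g.txt

Derivation:
After op 1 (modify h.txt): modified={h.txt} staged={none}
After op 2 (git add h.txt): modified={none} staged={h.txt}
After op 3 (git commit): modified={none} staged={none}
After op 4 (modify b.txt): modified={b.txt} staged={none}
After op 5 (modify f.txt): modified={b.txt, f.txt} staged={none}
After op 6 (modify d.txt): modified={b.txt, d.txt, f.txt} staged={none}
After op 7 (git add d.txt): modified={b.txt, f.txt} staged={d.txt}
After op 8 (git add f.txt): modified={b.txt} staged={d.txt, f.txt}
After op 9 (git add b.txt): modified={none} staged={b.txt, d.txt, f.txt}
After op 10 (modify h.txt): modified={h.txt} staged={b.txt, d.txt, f.txt}
After op 11 (git add h.txt): modified={none} staged={b.txt, d.txt, f.txt, h.txt}
After op 12 (git reset e.txt): modified={none} staged={b.txt, d.txt, f.txt, h.txt}
After op 13 (modify e.txt): modified={e.txt} staged={b.txt, d.txt, f.txt, h.txt}
After op 14 (git add e.txt): modified={none} staged={b.txt, d.txt, e.txt, f.txt, h.txt}
After op 15 (modify b.txt): modified={b.txt} staged={b.txt, d.txt, e.txt, f.txt, h.txt}
After op 16 (git add b.txt): modified={none} staged={b.txt, d.txt, e.txt, f.txt, h.txt}
After op 17 (modify g.txt): modified={g.txt} staged={b.txt, d.txt, e.txt, f.txt, h.txt}
After op 18 (git reset h.txt): modified={g.txt, h.txt} staged={b.txt, d.txt, e.txt, f.txt}
After op 19 (git add g.txt): modified={h.txt} staged={b.txt, d.txt, e.txt, f.txt, g.txt}
After op 20 (git add h.txt): modified={none} staged={b.txt, d.txt, e.txt, f.txt, g.txt, h.txt}
After op 21 (git reset g.txt): modified={g.txt} staged={b.txt, d.txt, e.txt, f.txt, h.txt}
After op 22 (modify a.txt): modified={a.txt, g.txt} staged={b.txt, d.txt, e.txt, f.txt, h.txt}
After op 23 (git reset h.txt): modified={a.txt, g.txt, h.txt} staged={b.txt, d.txt, e.txt, f.txt}
After op 24 (modify f.txt): modified={a.txt, f.txt, g.txt, h.txt} staged={b.txt, d.txt, e.txt, f.txt}
After op 25 (modify e.txt): modified={a.txt, e.txt, f.txt, g.txt, h.txt} staged={b.txt, d.txt, e.txt, f.txt}
After op 26 (git add c.txt): modified={a.txt, e.txt, f.txt, g.txt, h.txt} staged={b.txt, d.txt, e.txt, f.txt}
After op 27 (git add g.txt): modified={a.txt, e.txt, f.txt, h.txt} staged={b.txt, d.txt, e.txt, f.txt, g.txt}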